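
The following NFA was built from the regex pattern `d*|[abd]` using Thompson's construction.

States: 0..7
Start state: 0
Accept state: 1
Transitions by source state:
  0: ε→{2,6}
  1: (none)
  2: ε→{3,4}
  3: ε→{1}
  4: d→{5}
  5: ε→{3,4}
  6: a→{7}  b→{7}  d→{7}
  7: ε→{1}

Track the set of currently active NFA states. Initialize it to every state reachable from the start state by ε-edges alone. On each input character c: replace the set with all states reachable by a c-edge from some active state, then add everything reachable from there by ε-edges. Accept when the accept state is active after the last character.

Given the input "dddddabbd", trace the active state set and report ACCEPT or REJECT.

initial (ε-close {0}): {0,1,2,3,4,6}
'd' @ 1: {1,3,4,5,7}  ✓accept
'd' @ 2: {1,3,4,5}  ✓accept
'd' @ 3: {1,3,4,5}  ✓accept
'd' @ 4: {1,3,4,5}  ✓accept
'd' @ 5: {1,3,4,5}  ✓accept
'a' @ 6: {}  — state set empty
rest 'bbd' ignored (set empty)
after full input: {}  (accept=1 not in)

Answer: REJECT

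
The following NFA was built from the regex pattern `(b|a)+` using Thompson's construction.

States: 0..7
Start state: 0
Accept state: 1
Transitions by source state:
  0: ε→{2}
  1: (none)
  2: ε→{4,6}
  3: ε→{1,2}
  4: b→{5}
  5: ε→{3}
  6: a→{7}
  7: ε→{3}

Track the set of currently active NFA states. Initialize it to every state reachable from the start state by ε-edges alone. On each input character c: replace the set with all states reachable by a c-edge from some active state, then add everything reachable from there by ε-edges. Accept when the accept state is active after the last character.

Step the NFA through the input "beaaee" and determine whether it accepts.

Answer: REJECT

Steps:
start: ε-closure({0}) = {0,2,4,6}
'b' @ 1: {1,2,3,4,5,6}  (accept∈set)
'e' @ 2: {}  — dead — no transitions
rest 'aaee' ignored (set empty)
end set {} — state 1 not in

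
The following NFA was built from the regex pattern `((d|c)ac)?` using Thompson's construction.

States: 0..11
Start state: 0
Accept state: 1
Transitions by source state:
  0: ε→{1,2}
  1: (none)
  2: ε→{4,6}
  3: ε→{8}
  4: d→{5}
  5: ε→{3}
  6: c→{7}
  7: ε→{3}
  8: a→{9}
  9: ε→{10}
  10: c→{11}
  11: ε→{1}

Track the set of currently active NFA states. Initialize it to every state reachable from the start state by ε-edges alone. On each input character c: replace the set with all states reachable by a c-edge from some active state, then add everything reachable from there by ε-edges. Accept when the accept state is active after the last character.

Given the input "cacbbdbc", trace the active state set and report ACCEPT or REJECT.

Answer: REJECT

Steps:
initial (ε-close {0}): {0,1,2,4,6}
'c' @ 1: {3,7,8}
'a' @ 2: {9,10}
'c' @ 3: {1,11}  [accepting]
'b' @ 4: {}  — dead — no transitions
rest 'bdbc' ignored (set empty)
end set {} — state 1 not in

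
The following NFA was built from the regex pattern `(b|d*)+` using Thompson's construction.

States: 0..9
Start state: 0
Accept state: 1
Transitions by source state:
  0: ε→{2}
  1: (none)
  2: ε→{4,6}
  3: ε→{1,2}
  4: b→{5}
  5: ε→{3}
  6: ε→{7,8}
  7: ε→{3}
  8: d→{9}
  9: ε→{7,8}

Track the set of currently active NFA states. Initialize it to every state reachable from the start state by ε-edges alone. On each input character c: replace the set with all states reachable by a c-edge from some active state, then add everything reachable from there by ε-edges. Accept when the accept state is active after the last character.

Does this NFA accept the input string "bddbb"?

initial (ε-close {0}): {0,1,2,3,4,6,7,8}
'b' @ 1: {1,2,3,4,5,6,7,8}  (accept∈set)
'd' @ 2: {1,2,3,4,6,7,8,9}  (accept∈set)
'd' @ 3: {1,2,3,4,6,7,8,9}  (accept∈set)
'b' @ 4: {1,2,3,4,5,6,7,8}  (accept∈set)
'b' @ 5: {1,2,3,4,5,6,7,8}  (accept∈set)
end set {1,2,3,4,5,6,7,8} — state 1 in

Answer: ACCEPT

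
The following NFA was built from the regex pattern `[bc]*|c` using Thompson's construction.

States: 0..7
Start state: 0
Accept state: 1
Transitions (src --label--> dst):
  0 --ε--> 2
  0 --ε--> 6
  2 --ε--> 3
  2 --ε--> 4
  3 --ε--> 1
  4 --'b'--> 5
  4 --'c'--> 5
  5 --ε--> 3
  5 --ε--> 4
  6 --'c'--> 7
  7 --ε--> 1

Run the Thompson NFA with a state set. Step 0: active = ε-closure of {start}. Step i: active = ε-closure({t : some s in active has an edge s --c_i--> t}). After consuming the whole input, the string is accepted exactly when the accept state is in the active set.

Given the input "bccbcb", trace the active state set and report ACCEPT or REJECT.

Answer: ACCEPT

Trace:
initial (ε-close {0}): {0,1,2,3,4,6}
'b' @ 1: {1,3,4,5}  (accept∈set)
'c' @ 2: {1,3,4,5}  (accept∈set)
'c' @ 3: {1,3,4,5}  (accept∈set)
'b' @ 4: {1,3,4,5}  (accept∈set)
'c' @ 5: {1,3,4,5}  (accept∈set)
'b' @ 6: {1,3,4,5}  (accept∈set)
after full input: {1,3,4,5}  (accept=1 in)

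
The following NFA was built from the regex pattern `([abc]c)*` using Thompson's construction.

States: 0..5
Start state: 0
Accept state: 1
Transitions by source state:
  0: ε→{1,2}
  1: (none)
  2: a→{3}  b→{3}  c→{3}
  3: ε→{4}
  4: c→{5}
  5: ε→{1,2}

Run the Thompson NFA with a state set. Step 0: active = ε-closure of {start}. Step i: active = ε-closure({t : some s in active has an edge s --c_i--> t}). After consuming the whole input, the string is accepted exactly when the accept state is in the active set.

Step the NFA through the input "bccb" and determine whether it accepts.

Answer: REJECT

Derivation:
start: ε-closure({0}) = {0,1,2}
'b' @ 1: {3,4}
'c' @ 2: {1,2,5}  ✓accept
'c' @ 3: {3,4}
'b' @ 4: {}  — state set empty
final: {}; accept 1 not in set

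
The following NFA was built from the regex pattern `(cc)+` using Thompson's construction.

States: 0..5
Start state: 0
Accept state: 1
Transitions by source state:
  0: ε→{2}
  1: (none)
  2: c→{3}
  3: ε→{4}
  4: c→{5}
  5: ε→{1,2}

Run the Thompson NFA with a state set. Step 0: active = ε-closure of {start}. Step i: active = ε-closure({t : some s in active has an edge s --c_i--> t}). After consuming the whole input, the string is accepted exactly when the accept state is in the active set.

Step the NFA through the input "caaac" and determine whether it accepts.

Answer: REJECT

Derivation:
initial (ε-close {0}): {0,2}
'c' @ 1: {3,4}
'a' @ 2: {}  — no active states
rest 'aac' ignored (set empty)
final: {}; accept 1 not in set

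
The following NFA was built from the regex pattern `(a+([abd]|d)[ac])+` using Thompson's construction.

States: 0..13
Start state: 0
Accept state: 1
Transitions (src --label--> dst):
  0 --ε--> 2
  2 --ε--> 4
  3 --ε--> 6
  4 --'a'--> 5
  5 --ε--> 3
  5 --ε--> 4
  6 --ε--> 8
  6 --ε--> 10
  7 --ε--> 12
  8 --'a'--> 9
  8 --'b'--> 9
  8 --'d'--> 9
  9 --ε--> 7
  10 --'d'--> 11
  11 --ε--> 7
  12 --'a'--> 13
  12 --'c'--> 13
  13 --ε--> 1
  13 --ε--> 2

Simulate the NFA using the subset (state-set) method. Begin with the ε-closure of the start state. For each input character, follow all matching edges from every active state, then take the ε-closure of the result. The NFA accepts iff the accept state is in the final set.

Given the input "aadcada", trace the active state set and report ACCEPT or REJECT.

S₀ = ε-closure({0}) = {0,2,4}
'a' @ 1: {3,4,5,6,8,10}
'a' @ 2: {3,4,5,6,7,8,9,10,12}
'd' @ 3: {7,9,11,12}
'c' @ 4: {1,2,4,13}  [accepting]
'a' @ 5: {3,4,5,6,8,10}
'd' @ 6: {7,9,11,12}
'a' @ 7: {1,2,4,13}  [accepting]
end set {1,2,4,13} — state 1 in

Answer: ACCEPT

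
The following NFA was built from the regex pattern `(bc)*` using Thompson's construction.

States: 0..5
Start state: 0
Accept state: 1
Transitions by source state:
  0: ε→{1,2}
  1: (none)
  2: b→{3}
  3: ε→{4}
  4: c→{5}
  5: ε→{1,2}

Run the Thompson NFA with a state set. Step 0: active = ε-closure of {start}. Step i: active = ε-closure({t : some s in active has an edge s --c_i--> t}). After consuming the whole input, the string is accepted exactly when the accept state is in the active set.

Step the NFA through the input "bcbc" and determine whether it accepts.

Answer: ACCEPT

Trace:
initial (ε-close {0}): {0,1,2}
'b' @ 1: {3,4}
'c' @ 2: {1,2,5}  (accept∈set)
'b' @ 3: {3,4}
'c' @ 4: {1,2,5}  (accept∈set)
final: {1,2,5}; accept 1 in set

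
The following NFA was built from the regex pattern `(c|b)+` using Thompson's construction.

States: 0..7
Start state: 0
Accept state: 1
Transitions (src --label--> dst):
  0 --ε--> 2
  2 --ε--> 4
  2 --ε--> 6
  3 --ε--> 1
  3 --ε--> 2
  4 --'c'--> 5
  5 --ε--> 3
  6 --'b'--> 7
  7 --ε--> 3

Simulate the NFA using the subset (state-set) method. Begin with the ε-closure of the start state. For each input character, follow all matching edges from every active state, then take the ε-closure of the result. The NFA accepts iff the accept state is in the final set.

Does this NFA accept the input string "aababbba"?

start: ε-closure({0}) = {0,2,4,6}
'a' @ 1: {}  — dead — no transitions
rest 'ababbba' ignored (set empty)
after full input: {}  (accept=1 not in)

Answer: REJECT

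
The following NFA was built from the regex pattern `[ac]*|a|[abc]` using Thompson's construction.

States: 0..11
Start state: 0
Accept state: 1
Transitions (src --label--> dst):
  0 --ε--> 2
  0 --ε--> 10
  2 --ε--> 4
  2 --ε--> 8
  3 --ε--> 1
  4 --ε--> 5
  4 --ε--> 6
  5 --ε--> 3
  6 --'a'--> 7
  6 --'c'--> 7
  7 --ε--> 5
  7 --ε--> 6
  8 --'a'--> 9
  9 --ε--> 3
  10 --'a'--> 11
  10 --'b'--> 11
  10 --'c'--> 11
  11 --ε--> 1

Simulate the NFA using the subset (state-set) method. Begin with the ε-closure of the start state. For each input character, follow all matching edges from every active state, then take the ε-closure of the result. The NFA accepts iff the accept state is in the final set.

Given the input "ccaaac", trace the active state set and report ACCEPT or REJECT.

S₀ = ε-closure({0}) = {0,1,2,3,4,5,6,8,10}
'c' @ 1: {1,3,5,6,7,11}  ✓accept
'c' @ 2: {1,3,5,6,7}  ✓accept
'a' @ 3: {1,3,5,6,7}  ✓accept
'a' @ 4: {1,3,5,6,7}  ✓accept
'a' @ 5: {1,3,5,6,7}  ✓accept
'c' @ 6: {1,3,5,6,7}  ✓accept
after full input: {1,3,5,6,7}  (accept=1 in)

Answer: ACCEPT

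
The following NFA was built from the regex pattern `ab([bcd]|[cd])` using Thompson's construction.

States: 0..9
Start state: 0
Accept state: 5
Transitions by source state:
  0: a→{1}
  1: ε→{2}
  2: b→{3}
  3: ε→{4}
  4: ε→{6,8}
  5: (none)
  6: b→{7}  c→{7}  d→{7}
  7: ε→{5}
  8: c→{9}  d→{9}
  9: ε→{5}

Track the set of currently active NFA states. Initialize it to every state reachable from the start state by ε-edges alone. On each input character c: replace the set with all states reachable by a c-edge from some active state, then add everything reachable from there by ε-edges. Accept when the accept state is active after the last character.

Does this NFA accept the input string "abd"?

start: ε-closure({0}) = {0}
'a' @ 1: {1,2}
'b' @ 2: {3,4,6,8}
'd' @ 3: {5,7,9}  [accepting]
final: {5,7,9}; accept 5 in set

Answer: ACCEPT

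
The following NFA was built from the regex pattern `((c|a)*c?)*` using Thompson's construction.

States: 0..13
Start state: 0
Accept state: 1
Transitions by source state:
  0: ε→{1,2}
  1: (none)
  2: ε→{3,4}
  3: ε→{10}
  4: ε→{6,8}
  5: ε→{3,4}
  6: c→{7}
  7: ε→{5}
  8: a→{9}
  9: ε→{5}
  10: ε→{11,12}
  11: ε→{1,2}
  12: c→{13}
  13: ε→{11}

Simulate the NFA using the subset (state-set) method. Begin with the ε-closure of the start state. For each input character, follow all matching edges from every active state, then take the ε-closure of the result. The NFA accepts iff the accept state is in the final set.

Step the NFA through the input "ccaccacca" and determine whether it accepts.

Answer: ACCEPT

Trace:
start: ε-closure({0}) = {0,1,2,3,4,6,8,10,11,12}
'c' @ 1: {1,2,3,4,5,6,7,8,10,11,12,13}  [accepting]
'c' @ 2: {1,2,3,4,5,6,7,8,10,11,12,13}  [accepting]
'a' @ 3: {1,2,3,4,5,6,8,9,10,11,12}  [accepting]
'c' @ 4: {1,2,3,4,5,6,7,8,10,11,12,13}  [accepting]
'c' @ 5: {1,2,3,4,5,6,7,8,10,11,12,13}  [accepting]
'a' @ 6: {1,2,3,4,5,6,8,9,10,11,12}  [accepting]
'c' @ 7: {1,2,3,4,5,6,7,8,10,11,12,13}  [accepting]
'c' @ 8: {1,2,3,4,5,6,7,8,10,11,12,13}  [accepting]
'a' @ 9: {1,2,3,4,5,6,8,9,10,11,12}  [accepting]
after full input: {1,2,3,4,5,6,8,9,10,11,12}  (accept=1 in)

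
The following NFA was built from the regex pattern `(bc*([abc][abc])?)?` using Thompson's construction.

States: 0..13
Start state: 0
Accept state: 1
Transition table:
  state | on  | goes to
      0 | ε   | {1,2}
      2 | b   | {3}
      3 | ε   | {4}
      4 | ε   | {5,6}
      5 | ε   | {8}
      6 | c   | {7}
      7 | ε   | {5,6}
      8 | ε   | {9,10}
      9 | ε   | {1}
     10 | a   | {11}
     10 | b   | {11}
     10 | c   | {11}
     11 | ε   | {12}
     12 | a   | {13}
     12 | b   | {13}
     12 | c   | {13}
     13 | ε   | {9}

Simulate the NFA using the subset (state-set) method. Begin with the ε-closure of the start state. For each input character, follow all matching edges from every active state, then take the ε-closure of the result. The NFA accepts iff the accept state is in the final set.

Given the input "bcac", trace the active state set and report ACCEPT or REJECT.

start: ε-closure({0}) = {0,1,2}
'b' @ 1: {1,3,4,5,6,8,9,10}  (accept∈set)
'c' @ 2: {1,5,6,7,8,9,10,11,12}  (accept∈set)
'a' @ 3: {1,9,11,12,13}  (accept∈set)
'c' @ 4: {1,9,13}  (accept∈set)
final: {1,9,13}; accept 1 in set

Answer: ACCEPT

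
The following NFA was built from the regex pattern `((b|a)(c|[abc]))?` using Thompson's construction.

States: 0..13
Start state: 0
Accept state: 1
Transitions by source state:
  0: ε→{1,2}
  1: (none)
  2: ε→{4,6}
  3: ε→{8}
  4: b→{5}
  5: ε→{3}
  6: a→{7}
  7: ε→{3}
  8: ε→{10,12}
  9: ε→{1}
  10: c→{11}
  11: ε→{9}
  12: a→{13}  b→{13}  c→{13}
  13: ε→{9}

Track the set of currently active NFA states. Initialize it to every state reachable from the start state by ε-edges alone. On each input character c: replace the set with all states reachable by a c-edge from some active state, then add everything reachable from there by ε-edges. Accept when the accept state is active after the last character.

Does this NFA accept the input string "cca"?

Answer: REJECT

Steps:
initial (ε-close {0}): {0,1,2,4,6}
'c' @ 1: {}  — dead — no transitions
rest 'ca' ignored (set empty)
end set {} — state 1 not in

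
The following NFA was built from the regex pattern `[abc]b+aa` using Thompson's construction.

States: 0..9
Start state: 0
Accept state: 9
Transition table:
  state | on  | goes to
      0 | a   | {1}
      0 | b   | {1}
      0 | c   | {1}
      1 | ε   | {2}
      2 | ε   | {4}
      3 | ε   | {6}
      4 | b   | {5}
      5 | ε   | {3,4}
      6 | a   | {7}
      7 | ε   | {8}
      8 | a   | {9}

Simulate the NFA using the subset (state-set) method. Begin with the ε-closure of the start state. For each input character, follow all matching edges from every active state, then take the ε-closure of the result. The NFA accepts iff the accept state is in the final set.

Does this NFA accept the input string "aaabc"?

start: ε-closure({0}) = {0}
'a' @ 1: {1,2,4}
'a' @ 2: {}  — dead — no transitions
rest 'abc' ignored (set empty)
after full input: {}  (accept=9 not in)

Answer: REJECT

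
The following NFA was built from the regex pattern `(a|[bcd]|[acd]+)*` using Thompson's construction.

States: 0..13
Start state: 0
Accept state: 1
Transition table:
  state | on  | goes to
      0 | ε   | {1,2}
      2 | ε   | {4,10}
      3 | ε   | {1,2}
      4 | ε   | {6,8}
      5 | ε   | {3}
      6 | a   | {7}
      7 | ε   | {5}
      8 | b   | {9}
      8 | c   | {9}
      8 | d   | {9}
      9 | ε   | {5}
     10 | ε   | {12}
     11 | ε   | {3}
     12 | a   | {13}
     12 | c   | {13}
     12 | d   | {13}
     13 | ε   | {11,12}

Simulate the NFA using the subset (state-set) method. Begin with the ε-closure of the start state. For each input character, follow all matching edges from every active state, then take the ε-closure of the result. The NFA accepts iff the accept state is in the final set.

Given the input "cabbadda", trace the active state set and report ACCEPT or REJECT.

S₀ = ε-closure({0}) = {0,1,2,4,6,8,10,12}
'c' @ 1: {1,2,3,4,5,6,8,9,10,11,12,13}  [accepting]
'a' @ 2: {1,2,3,4,5,6,7,8,10,11,12,13}  [accepting]
'b' @ 3: {1,2,3,4,5,6,8,9,10,12}  [accepting]
'b' @ 4: {1,2,3,4,5,6,8,9,10,12}  [accepting]
'a' @ 5: {1,2,3,4,5,6,7,8,10,11,12,13}  [accepting]
'd' @ 6: {1,2,3,4,5,6,8,9,10,11,12,13}  [accepting]
'd' @ 7: {1,2,3,4,5,6,8,9,10,11,12,13}  [accepting]
'a' @ 8: {1,2,3,4,5,6,7,8,10,11,12,13}  [accepting]
after full input: {1,2,3,4,5,6,7,8,10,11,12,13}  (accept=1 in)

Answer: ACCEPT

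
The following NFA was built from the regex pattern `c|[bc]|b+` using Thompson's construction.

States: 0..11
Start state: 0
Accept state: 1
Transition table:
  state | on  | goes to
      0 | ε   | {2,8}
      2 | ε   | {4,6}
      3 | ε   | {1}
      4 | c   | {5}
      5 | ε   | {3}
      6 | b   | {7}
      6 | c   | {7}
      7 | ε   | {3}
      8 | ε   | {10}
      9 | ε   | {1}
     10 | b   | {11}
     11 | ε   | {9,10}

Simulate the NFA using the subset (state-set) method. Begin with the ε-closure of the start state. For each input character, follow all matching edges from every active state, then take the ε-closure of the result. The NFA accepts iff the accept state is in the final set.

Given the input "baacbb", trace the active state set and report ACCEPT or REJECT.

Answer: REJECT

Derivation:
start: ε-closure({0}) = {0,2,4,6,8,10}
'b' @ 1: {1,3,7,9,10,11}  (accept∈set)
'a' @ 2: {}  — dead — no transitions
rest 'acbb' ignored (set empty)
final: {}; accept 1 not in set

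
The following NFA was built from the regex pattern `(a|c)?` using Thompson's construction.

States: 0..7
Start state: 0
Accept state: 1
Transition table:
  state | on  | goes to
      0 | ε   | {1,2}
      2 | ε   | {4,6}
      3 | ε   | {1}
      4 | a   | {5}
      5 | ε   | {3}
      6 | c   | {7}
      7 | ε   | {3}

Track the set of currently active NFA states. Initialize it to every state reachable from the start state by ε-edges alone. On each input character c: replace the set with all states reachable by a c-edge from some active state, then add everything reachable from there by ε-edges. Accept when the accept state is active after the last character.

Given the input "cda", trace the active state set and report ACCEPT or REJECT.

Answer: REJECT

Steps:
start: ε-closure({0}) = {0,1,2,4,6}
'c' @ 1: {1,3,7}  (accept∈set)
'd' @ 2: {}  — no active states
rest 'a' ignored (set empty)
after full input: {}  (accept=1 not in)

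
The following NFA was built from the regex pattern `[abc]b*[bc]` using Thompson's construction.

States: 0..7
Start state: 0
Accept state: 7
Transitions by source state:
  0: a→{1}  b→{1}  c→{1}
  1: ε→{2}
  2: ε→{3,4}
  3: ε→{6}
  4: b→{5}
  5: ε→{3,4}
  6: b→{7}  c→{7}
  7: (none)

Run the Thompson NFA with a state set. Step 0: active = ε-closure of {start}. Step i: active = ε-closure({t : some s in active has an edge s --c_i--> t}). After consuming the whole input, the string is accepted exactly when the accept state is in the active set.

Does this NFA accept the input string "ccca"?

start: ε-closure({0}) = {0}
'c' @ 1: {1,2,3,4,6}
'c' @ 2: {7}  ✓accept
'c' @ 3: {}  — dead — no transitions
rest 'a' ignored (set empty)
after full input: {}  (accept=7 not in)

Answer: REJECT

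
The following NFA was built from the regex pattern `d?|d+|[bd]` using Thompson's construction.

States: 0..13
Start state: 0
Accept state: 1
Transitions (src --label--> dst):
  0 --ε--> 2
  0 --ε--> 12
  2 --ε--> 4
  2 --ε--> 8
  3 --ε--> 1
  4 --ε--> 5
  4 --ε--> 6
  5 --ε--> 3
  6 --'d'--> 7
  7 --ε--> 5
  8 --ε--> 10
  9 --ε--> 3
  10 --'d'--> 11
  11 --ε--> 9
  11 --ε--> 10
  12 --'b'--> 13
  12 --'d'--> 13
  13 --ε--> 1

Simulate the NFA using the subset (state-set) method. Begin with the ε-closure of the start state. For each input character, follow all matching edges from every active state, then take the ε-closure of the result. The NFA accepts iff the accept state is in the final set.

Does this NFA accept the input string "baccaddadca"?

Answer: REJECT

Trace:
initial (ε-close {0}): {0,1,2,3,4,5,6,8,10,12}
'b' @ 1: {1,13}  [accepting]
'a' @ 2: {}  — no active states
rest 'ccaddadca' ignored (set empty)
end set {} — state 1 not in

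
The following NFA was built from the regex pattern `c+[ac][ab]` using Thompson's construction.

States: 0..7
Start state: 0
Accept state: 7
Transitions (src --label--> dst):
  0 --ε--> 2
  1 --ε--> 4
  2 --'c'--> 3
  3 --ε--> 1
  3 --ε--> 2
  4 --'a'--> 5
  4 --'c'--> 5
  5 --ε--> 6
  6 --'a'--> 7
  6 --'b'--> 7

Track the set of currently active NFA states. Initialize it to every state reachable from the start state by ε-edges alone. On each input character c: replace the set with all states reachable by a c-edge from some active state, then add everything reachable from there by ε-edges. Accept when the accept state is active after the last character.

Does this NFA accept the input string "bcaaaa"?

Answer: REJECT

Steps:
initial (ε-close {0}): {0,2}
'b' @ 1: {}  — no active states
rest 'caaaa' ignored (set empty)
end set {} — state 7 not in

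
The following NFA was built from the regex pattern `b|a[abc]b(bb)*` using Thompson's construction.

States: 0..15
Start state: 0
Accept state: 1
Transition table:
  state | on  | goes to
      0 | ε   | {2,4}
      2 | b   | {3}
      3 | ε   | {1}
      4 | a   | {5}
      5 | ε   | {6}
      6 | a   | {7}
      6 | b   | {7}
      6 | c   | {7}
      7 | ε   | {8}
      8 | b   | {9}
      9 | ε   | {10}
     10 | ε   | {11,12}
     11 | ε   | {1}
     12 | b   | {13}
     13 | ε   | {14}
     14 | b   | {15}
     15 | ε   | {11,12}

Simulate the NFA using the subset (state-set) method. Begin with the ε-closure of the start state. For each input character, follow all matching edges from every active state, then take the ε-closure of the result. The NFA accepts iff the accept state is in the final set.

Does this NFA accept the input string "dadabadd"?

initial (ε-close {0}): {0,2,4}
'd' @ 1: {}  — no active states
rest 'adabadd' ignored (set empty)
final: {}; accept 1 not in set

Answer: REJECT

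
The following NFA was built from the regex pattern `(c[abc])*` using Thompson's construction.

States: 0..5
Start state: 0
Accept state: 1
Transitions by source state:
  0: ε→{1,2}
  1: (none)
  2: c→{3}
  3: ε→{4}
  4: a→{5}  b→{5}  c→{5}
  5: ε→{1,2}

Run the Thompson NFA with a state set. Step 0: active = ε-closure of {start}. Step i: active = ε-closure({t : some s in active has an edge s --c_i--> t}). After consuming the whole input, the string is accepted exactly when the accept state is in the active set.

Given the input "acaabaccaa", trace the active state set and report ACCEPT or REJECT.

initial (ε-close {0}): {0,1,2}
'a' @ 1: {}  — state set empty
rest 'caabaccaa' ignored (set empty)
after full input: {}  (accept=1 not in)

Answer: REJECT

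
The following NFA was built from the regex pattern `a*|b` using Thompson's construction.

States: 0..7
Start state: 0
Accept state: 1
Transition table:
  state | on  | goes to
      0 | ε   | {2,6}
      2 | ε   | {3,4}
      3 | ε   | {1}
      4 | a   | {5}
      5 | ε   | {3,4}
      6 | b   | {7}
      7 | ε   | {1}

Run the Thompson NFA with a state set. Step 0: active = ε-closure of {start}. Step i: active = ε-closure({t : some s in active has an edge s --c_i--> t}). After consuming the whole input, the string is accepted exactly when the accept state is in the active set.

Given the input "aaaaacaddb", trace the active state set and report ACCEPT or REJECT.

S₀ = ε-closure({0}) = {0,1,2,3,4,6}
'a' @ 1: {1,3,4,5}  ✓accept
'a' @ 2: {1,3,4,5}  ✓accept
'a' @ 3: {1,3,4,5}  ✓accept
'a' @ 4: {1,3,4,5}  ✓accept
'a' @ 5: {1,3,4,5}  ✓accept
'c' @ 6: {}  — state set empty
rest 'addb' ignored (set empty)
final: {}; accept 1 not in set

Answer: REJECT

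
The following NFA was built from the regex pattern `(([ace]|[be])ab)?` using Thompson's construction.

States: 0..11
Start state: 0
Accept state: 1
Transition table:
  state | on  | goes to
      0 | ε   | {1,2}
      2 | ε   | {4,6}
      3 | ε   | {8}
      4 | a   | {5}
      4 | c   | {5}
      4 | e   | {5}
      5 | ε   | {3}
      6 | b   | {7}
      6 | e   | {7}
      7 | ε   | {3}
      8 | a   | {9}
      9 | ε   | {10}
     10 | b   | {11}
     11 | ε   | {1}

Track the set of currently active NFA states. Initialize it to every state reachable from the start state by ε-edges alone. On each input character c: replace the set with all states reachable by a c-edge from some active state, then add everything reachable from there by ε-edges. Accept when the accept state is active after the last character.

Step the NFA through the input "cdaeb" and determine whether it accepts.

start: ε-closure({0}) = {0,1,2,4,6}
'c' @ 1: {3,5,8}
'd' @ 2: {}  — state set empty
rest 'aeb' ignored (set empty)
end set {} — state 1 not in

Answer: REJECT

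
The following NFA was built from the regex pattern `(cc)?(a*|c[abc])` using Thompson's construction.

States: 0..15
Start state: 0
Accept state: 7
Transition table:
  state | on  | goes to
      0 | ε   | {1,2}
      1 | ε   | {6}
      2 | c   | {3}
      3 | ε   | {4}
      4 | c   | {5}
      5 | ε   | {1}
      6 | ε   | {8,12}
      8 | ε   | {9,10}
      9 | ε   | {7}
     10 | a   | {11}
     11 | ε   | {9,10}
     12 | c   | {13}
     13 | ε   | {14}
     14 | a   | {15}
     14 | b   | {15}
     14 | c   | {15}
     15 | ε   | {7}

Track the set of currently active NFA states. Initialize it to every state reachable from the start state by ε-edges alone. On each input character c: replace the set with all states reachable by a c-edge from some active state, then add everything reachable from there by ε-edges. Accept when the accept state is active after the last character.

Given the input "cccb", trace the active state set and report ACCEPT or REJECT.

Answer: ACCEPT

Trace:
initial (ε-close {0}): {0,1,2,6,7,8,9,10,12}
'c' @ 1: {3,4,13,14}
'c' @ 2: {1,5,6,7,8,9,10,12,15}  [accepting]
'c' @ 3: {13,14}
'b' @ 4: {7,15}  [accepting]
end set {7,15} — state 7 in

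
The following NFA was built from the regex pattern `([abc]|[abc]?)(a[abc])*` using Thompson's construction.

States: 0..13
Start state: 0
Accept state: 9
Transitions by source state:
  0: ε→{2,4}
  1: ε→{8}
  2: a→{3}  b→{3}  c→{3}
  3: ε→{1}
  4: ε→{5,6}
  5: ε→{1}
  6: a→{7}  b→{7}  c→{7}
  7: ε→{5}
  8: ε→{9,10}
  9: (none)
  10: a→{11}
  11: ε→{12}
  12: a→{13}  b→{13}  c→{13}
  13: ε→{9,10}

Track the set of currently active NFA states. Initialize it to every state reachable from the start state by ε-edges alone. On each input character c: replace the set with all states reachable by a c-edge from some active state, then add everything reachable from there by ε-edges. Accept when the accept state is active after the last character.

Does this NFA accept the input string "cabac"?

Answer: ACCEPT

Derivation:
S₀ = ε-closure({0}) = {0,1,2,4,5,6,8,9,10}
'c' @ 1: {1,3,5,7,8,9,10}  ✓accept
'a' @ 2: {11,12}
'b' @ 3: {9,10,13}  ✓accept
'a' @ 4: {11,12}
'c' @ 5: {9,10,13}  ✓accept
final: {9,10,13}; accept 9 in set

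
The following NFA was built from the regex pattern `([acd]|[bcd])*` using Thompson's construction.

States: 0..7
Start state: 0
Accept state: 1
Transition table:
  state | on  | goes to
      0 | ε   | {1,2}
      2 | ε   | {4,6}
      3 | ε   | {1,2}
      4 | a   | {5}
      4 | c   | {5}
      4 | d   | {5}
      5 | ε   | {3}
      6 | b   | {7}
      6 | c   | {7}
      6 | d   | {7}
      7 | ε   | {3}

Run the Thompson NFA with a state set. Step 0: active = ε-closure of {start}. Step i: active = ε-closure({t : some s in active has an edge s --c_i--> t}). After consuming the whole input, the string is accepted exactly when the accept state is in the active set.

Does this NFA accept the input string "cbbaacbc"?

initial (ε-close {0}): {0,1,2,4,6}
'c' @ 1: {1,2,3,4,5,6,7}  ✓accept
'b' @ 2: {1,2,3,4,6,7}  ✓accept
'b' @ 3: {1,2,3,4,6,7}  ✓accept
'a' @ 4: {1,2,3,4,5,6}  ✓accept
'a' @ 5: {1,2,3,4,5,6}  ✓accept
'c' @ 6: {1,2,3,4,5,6,7}  ✓accept
'b' @ 7: {1,2,3,4,6,7}  ✓accept
'c' @ 8: {1,2,3,4,5,6,7}  ✓accept
end set {1,2,3,4,5,6,7} — state 1 in

Answer: ACCEPT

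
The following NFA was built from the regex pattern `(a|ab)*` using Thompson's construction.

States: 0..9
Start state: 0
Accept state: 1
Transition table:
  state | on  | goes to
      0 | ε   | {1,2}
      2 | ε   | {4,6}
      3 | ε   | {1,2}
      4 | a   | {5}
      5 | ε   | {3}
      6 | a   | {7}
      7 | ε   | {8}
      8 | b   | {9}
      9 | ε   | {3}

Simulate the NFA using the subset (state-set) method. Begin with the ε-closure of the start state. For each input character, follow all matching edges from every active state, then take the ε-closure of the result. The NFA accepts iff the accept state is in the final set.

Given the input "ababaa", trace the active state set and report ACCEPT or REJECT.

Answer: ACCEPT

Steps:
start: ε-closure({0}) = {0,1,2,4,6}
'a' @ 1: {1,2,3,4,5,6,7,8}  (accept∈set)
'b' @ 2: {1,2,3,4,6,9}  (accept∈set)
'a' @ 3: {1,2,3,4,5,6,7,8}  (accept∈set)
'b' @ 4: {1,2,3,4,6,9}  (accept∈set)
'a' @ 5: {1,2,3,4,5,6,7,8}  (accept∈set)
'a' @ 6: {1,2,3,4,5,6,7,8}  (accept∈set)
end set {1,2,3,4,5,6,7,8} — state 1 in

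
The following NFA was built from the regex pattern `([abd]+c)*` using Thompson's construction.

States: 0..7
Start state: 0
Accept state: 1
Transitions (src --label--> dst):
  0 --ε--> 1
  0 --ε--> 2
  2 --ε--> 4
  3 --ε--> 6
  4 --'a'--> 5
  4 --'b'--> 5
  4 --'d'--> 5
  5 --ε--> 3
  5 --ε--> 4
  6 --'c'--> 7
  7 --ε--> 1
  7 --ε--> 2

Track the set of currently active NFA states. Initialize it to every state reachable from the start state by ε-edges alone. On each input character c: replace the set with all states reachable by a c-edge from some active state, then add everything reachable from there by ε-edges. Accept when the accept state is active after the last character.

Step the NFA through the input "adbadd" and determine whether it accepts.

start: ε-closure({0}) = {0,1,2,4}
'a' @ 1: {3,4,5,6}
'd' @ 2: {3,4,5,6}
'b' @ 3: {3,4,5,6}
'a' @ 4: {3,4,5,6}
'd' @ 5: {3,4,5,6}
'd' @ 6: {3,4,5,6}
final: {3,4,5,6}; accept 1 not in set

Answer: REJECT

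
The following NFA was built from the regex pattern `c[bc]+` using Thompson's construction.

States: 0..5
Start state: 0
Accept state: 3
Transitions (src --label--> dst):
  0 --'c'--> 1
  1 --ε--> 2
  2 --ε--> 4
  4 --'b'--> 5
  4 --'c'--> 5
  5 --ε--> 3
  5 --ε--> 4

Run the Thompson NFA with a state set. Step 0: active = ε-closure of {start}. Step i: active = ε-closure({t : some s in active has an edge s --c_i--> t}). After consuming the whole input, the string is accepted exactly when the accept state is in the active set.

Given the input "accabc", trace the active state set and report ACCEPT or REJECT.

start: ε-closure({0}) = {0}
'a' @ 1: {}  — dead — no transitions
rest 'ccabc' ignored (set empty)
end set {} — state 3 not in

Answer: REJECT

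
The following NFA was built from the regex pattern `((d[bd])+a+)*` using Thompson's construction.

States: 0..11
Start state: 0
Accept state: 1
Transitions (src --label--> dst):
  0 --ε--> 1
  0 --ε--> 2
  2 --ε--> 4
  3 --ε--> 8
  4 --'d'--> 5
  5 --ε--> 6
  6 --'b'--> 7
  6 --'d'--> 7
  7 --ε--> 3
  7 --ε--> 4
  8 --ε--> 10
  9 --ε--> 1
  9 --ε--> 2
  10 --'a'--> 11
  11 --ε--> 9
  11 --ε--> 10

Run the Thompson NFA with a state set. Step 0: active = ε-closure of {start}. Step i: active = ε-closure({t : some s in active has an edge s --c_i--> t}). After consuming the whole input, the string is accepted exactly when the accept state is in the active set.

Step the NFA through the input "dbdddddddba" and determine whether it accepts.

Answer: ACCEPT

Trace:
start: ε-closure({0}) = {0,1,2,4}
'd' @ 1: {5,6}
'b' @ 2: {3,4,7,8,10}
'd' @ 3: {5,6}
'd' @ 4: {3,4,7,8,10}
'd' @ 5: {5,6}
'd' @ 6: {3,4,7,8,10}
'd' @ 7: {5,6}
'd' @ 8: {3,4,7,8,10}
'd' @ 9: {5,6}
'b' @ 10: {3,4,7,8,10}
'a' @ 11: {1,2,4,9,10,11}  ✓accept
after full input: {1,2,4,9,10,11}  (accept=1 in)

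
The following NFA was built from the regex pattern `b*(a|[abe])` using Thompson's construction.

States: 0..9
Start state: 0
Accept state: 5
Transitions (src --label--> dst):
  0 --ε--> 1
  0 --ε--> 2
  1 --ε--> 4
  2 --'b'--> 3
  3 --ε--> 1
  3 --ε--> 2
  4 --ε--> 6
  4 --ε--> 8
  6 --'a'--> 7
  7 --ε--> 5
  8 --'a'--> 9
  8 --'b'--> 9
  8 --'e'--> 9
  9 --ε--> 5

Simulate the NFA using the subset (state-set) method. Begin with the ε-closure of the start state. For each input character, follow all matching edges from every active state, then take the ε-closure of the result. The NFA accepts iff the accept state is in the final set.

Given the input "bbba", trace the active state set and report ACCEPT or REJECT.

Answer: ACCEPT

Steps:
start: ε-closure({0}) = {0,1,2,4,6,8}
'b' @ 1: {1,2,3,4,5,6,8,9}  (accept∈set)
'b' @ 2: {1,2,3,4,5,6,8,9}  (accept∈set)
'b' @ 3: {1,2,3,4,5,6,8,9}  (accept∈set)
'a' @ 4: {5,7,9}  (accept∈set)
final: {5,7,9}; accept 5 in set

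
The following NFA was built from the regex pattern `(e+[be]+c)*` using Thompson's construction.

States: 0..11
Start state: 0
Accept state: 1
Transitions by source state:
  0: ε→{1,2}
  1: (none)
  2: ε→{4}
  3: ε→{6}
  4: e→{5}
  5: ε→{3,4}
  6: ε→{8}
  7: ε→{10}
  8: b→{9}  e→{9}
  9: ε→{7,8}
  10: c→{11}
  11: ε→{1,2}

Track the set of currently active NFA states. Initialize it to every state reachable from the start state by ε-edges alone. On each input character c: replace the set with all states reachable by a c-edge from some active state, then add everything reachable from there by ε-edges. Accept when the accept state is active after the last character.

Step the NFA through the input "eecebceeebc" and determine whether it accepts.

S₀ = ε-closure({0}) = {0,1,2,4}
'e' @ 1: {3,4,5,6,8}
'e' @ 2: {3,4,5,6,7,8,9,10}
'c' @ 3: {1,2,4,11}  [accepting]
'e' @ 4: {3,4,5,6,8}
'b' @ 5: {7,8,9,10}
'c' @ 6: {1,2,4,11}  [accepting]
'e' @ 7: {3,4,5,6,8}
'e' @ 8: {3,4,5,6,7,8,9,10}
'e' @ 9: {3,4,5,6,7,8,9,10}
'b' @ 10: {7,8,9,10}
'c' @ 11: {1,2,4,11}  [accepting]
after full input: {1,2,4,11}  (accept=1 in)

Answer: ACCEPT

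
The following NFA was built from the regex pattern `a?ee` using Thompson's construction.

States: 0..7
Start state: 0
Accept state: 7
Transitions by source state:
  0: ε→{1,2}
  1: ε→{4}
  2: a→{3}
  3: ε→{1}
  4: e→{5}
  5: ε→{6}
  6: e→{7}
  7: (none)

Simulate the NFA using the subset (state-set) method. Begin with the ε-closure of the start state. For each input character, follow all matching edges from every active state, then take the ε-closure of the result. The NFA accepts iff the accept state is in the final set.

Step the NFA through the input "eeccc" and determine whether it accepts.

Answer: REJECT

Steps:
start: ε-closure({0}) = {0,1,2,4}
'e' @ 1: {5,6}
'e' @ 2: {7}  (accept∈set)
'c' @ 3: {}  — dead — no transitions
rest 'cc' ignored (set empty)
final: {}; accept 7 not in set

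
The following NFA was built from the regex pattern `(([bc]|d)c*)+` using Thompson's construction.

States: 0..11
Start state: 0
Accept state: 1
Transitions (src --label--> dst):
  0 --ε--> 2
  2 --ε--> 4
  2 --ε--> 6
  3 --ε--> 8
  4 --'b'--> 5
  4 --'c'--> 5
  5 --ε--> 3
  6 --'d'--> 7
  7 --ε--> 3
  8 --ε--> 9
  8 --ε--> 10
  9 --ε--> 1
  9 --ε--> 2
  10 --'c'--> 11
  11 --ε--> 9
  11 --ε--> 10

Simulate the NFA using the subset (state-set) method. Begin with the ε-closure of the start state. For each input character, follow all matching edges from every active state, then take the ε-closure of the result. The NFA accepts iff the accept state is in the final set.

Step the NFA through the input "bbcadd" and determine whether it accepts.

start: ε-closure({0}) = {0,2,4,6}
'b' @ 1: {1,2,3,4,5,6,8,9,10}  (accept∈set)
'b' @ 2: {1,2,3,4,5,6,8,9,10}  (accept∈set)
'c' @ 3: {1,2,3,4,5,6,8,9,10,11}  (accept∈set)
'a' @ 4: {}  — state set empty
rest 'dd' ignored (set empty)
end set {} — state 1 not in

Answer: REJECT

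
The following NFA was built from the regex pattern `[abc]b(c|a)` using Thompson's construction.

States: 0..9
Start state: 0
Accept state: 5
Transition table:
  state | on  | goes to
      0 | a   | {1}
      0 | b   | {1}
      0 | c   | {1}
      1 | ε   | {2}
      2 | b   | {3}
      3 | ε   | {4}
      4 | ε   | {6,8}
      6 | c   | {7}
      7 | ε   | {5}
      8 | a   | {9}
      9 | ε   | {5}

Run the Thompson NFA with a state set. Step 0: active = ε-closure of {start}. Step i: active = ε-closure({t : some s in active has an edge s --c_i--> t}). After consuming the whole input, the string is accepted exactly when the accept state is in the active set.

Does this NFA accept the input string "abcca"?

start: ε-closure({0}) = {0}
'a' @ 1: {1,2}
'b' @ 2: {3,4,6,8}
'c' @ 3: {5,7}  ✓accept
'c' @ 4: {}  — no active states
rest 'a' ignored (set empty)
end set {} — state 5 not in

Answer: REJECT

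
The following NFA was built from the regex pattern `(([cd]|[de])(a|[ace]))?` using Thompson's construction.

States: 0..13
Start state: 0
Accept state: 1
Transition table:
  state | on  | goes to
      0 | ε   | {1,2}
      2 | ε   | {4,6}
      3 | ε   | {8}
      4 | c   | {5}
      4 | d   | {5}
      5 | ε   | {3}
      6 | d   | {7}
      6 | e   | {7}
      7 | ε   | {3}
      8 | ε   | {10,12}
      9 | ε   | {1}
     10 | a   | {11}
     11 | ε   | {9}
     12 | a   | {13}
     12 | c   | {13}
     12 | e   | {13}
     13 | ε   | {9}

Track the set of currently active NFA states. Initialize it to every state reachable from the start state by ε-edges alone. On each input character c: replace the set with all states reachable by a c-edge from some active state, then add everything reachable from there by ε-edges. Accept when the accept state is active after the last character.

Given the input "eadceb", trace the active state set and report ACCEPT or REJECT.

Answer: REJECT

Steps:
initial (ε-close {0}): {0,1,2,4,6}
'e' @ 1: {3,7,8,10,12}
'a' @ 2: {1,9,11,13}  (accept∈set)
'd' @ 3: {}  — state set empty
rest 'ceb' ignored (set empty)
final: {}; accept 1 not in set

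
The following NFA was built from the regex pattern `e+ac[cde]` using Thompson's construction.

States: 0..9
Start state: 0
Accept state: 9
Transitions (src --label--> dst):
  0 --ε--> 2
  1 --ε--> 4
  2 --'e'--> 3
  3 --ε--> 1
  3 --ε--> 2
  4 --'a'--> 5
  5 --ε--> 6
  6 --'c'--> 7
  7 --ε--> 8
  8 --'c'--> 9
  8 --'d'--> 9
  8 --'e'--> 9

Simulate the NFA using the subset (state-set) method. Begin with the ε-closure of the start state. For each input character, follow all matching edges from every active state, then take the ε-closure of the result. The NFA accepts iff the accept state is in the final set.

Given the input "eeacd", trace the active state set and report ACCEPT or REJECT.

S₀ = ε-closure({0}) = {0,2}
'e' @ 1: {1,2,3,4}
'e' @ 2: {1,2,3,4}
'a' @ 3: {5,6}
'c' @ 4: {7,8}
'd' @ 5: {9}  (accept∈set)
final: {9}; accept 9 in set

Answer: ACCEPT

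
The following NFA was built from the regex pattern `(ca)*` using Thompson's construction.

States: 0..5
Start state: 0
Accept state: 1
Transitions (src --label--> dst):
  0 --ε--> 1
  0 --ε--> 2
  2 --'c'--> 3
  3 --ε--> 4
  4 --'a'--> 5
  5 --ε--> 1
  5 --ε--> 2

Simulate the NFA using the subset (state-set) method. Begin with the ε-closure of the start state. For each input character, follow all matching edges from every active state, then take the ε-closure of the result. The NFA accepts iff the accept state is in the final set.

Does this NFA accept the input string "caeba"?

S₀ = ε-closure({0}) = {0,1,2}
'c' @ 1: {3,4}
'a' @ 2: {1,2,5}  ✓accept
'e' @ 3: {}  — dead — no transitions
rest 'ba' ignored (set empty)
final: {}; accept 1 not in set

Answer: REJECT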